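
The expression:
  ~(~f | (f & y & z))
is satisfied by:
  {f: True, z: False, y: False}
  {y: True, f: True, z: False}
  {z: True, f: True, y: False}


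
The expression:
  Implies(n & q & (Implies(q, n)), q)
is always true.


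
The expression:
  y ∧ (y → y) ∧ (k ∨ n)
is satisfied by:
  {n: True, k: True, y: True}
  {n: True, y: True, k: False}
  {k: True, y: True, n: False}


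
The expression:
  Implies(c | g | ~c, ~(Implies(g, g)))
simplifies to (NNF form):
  False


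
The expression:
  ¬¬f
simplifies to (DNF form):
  f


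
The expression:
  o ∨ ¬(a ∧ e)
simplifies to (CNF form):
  o ∨ ¬a ∨ ¬e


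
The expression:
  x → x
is always true.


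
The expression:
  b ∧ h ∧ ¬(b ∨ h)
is never true.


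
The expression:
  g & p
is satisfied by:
  {p: True, g: True}


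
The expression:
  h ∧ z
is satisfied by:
  {h: True, z: True}


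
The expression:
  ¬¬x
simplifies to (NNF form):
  x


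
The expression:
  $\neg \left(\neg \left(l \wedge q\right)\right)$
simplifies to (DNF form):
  $l \wedge q$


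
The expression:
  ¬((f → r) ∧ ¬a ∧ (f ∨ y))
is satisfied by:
  {a: True, r: False, f: False, y: False}
  {a: True, y: True, r: False, f: False}
  {a: True, f: True, r: False, y: False}
  {a: True, y: True, f: True, r: False}
  {a: True, r: True, f: False, y: False}
  {a: True, y: True, r: True, f: False}
  {a: True, f: True, r: True, y: False}
  {a: True, y: True, f: True, r: True}
  {y: False, r: False, f: False, a: False}
  {f: True, y: False, r: False, a: False}
  {y: True, f: True, r: False, a: False}
  {r: True, y: False, f: False, a: False}


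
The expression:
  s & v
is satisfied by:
  {s: True, v: True}


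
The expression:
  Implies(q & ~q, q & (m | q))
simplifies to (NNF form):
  True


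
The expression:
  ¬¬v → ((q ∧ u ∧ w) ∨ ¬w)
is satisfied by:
  {q: True, u: True, w: False, v: False}
  {q: True, u: False, w: False, v: False}
  {u: True, q: False, w: False, v: False}
  {q: False, u: False, w: False, v: False}
  {q: True, v: True, u: True, w: False}
  {q: True, v: True, u: False, w: False}
  {v: True, u: True, q: False, w: False}
  {v: True, q: False, u: False, w: False}
  {q: True, w: True, u: True, v: False}
  {q: True, w: True, u: False, v: False}
  {w: True, u: True, q: False, v: False}
  {w: True, q: False, u: False, v: False}
  {q: True, v: True, w: True, u: True}


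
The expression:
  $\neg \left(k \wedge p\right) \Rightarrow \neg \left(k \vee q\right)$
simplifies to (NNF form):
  $\left(k \wedge p\right) \vee \left(\neg k \wedge \neg q\right)$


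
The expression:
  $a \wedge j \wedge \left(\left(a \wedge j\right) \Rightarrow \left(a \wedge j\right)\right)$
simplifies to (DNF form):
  $a \wedge j$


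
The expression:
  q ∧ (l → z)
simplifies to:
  q ∧ (z ∨ ¬l)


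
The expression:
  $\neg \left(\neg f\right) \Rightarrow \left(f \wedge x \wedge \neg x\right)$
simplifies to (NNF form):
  $\neg f$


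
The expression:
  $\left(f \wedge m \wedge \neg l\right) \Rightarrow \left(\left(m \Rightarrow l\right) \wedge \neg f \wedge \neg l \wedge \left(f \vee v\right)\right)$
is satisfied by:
  {l: True, m: False, f: False}
  {m: False, f: False, l: False}
  {f: True, l: True, m: False}
  {f: True, m: False, l: False}
  {l: True, m: True, f: False}
  {m: True, l: False, f: False}
  {f: True, m: True, l: True}


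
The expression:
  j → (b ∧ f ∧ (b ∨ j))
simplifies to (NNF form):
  (b ∧ f) ∨ ¬j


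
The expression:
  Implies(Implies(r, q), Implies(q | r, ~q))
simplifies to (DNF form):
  ~q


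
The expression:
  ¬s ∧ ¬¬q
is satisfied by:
  {q: True, s: False}


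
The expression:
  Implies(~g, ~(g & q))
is always true.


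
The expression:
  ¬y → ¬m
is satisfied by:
  {y: True, m: False}
  {m: False, y: False}
  {m: True, y: True}


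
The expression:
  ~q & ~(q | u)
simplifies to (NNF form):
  ~q & ~u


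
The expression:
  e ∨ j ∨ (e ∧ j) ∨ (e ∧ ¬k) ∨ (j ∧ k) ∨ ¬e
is always true.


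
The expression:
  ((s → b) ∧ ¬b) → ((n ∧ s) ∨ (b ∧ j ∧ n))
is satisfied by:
  {b: True, s: True}
  {b: True, s: False}
  {s: True, b: False}


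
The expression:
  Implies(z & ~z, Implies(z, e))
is always true.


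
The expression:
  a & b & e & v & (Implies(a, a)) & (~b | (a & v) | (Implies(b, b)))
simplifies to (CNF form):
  a & b & e & v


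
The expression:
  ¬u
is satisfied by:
  {u: False}


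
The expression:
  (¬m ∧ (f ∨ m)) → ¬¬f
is always true.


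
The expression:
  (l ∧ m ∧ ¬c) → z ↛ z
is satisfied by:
  {c: True, l: False, m: False}
  {l: False, m: False, c: False}
  {c: True, m: True, l: False}
  {m: True, l: False, c: False}
  {c: True, l: True, m: False}
  {l: True, c: False, m: False}
  {c: True, m: True, l: True}


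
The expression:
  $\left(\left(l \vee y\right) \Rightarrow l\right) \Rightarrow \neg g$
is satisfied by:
  {y: True, l: False, g: False}
  {l: False, g: False, y: False}
  {y: True, l: True, g: False}
  {l: True, y: False, g: False}
  {g: True, y: True, l: False}


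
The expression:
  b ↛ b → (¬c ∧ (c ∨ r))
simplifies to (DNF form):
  True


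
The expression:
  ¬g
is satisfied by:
  {g: False}


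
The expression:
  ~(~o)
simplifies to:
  o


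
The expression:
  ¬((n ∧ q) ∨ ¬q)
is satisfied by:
  {q: True, n: False}


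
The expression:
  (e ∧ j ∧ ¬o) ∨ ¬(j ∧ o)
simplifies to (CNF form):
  ¬j ∨ ¬o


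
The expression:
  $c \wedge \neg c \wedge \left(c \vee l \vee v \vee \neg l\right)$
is never true.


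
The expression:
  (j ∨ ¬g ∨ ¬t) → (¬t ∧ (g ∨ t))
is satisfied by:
  {g: True, t: False, j: False}
  {g: True, j: True, t: False}
  {g: True, t: True, j: False}


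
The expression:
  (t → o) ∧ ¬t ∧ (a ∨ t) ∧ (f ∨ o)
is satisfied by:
  {a: True, o: True, f: True, t: False}
  {a: True, o: True, f: False, t: False}
  {a: True, f: True, o: False, t: False}


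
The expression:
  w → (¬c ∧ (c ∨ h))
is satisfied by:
  {h: True, w: False, c: False}
  {h: False, w: False, c: False}
  {c: True, h: True, w: False}
  {c: True, h: False, w: False}
  {w: True, h: True, c: False}


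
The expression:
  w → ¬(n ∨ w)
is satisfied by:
  {w: False}


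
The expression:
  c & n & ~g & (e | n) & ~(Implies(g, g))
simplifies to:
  False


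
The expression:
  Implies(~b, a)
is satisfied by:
  {a: True, b: True}
  {a: True, b: False}
  {b: True, a: False}


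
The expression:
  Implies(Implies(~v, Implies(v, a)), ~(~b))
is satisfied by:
  {b: True}


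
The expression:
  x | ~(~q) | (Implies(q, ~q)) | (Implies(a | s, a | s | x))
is always true.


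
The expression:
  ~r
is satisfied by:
  {r: False}


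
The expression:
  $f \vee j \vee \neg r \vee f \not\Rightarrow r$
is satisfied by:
  {f: True, j: True, r: False}
  {f: True, j: False, r: False}
  {j: True, f: False, r: False}
  {f: False, j: False, r: False}
  {r: True, f: True, j: True}
  {r: True, f: True, j: False}
  {r: True, j: True, f: False}


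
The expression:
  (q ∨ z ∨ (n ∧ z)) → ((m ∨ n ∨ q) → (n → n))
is always true.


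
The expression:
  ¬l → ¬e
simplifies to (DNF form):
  l ∨ ¬e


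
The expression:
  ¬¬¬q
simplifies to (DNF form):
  ¬q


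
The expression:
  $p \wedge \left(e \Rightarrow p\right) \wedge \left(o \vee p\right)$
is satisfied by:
  {p: True}


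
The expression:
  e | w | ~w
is always true.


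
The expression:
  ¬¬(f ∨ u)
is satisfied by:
  {u: True, f: True}
  {u: True, f: False}
  {f: True, u: False}


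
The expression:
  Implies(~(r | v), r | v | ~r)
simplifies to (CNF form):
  True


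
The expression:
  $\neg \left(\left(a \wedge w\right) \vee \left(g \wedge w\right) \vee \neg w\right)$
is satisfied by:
  {w: True, g: False, a: False}


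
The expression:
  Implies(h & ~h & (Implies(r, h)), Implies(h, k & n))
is always true.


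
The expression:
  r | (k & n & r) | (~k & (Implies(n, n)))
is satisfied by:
  {r: True, k: False}
  {k: False, r: False}
  {k: True, r: True}


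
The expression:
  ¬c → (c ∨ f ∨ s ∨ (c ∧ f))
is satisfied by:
  {c: True, s: True, f: True}
  {c: True, s: True, f: False}
  {c: True, f: True, s: False}
  {c: True, f: False, s: False}
  {s: True, f: True, c: False}
  {s: True, f: False, c: False}
  {f: True, s: False, c: False}


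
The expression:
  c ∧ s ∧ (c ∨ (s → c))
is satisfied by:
  {c: True, s: True}


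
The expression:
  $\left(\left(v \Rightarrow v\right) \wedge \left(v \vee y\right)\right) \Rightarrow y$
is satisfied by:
  {y: True, v: False}
  {v: False, y: False}
  {v: True, y: True}


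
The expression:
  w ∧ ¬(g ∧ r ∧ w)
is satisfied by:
  {w: True, g: False, r: False}
  {r: True, w: True, g: False}
  {g: True, w: True, r: False}


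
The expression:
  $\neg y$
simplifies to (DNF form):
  $\neg y$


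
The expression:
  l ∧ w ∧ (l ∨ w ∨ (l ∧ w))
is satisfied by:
  {w: True, l: True}


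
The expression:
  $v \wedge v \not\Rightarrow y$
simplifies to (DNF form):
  $v \wedge \neg y$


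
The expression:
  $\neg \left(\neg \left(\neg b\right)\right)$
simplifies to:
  $\neg b$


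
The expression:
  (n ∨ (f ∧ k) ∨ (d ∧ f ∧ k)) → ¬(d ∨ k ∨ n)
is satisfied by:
  {n: False, k: False, f: False}
  {f: True, n: False, k: False}
  {k: True, n: False, f: False}


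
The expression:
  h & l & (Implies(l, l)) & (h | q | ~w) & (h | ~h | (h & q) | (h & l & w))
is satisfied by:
  {h: True, l: True}


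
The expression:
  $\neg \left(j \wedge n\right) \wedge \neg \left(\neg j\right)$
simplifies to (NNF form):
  $j \wedge \neg n$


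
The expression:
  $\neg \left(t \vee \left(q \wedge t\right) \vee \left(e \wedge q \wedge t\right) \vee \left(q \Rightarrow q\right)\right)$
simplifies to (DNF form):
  $\text{False}$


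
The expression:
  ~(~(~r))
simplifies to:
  ~r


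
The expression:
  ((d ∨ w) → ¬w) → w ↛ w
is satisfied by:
  {w: True}


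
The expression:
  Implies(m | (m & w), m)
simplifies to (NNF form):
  True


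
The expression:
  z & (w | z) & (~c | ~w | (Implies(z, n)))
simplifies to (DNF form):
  (n & z) | (z & ~c) | (z & ~w)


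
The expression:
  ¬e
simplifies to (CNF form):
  ¬e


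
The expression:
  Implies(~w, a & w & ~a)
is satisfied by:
  {w: True}


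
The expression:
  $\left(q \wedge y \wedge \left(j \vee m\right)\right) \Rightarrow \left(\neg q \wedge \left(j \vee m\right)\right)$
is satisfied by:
  {m: False, q: False, y: False, j: False}
  {j: True, m: False, q: False, y: False}
  {m: True, j: False, q: False, y: False}
  {j: True, m: True, q: False, y: False}
  {y: True, j: False, m: False, q: False}
  {j: True, y: True, m: False, q: False}
  {y: True, m: True, j: False, q: False}
  {j: True, y: True, m: True, q: False}
  {q: True, y: False, m: False, j: False}
  {q: True, j: True, y: False, m: False}
  {q: True, m: True, y: False, j: False}
  {j: True, q: True, m: True, y: False}
  {q: True, y: True, j: False, m: False}


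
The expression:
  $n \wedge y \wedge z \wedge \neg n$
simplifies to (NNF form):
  $\text{False}$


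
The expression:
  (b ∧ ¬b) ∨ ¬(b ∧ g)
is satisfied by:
  {g: False, b: False}
  {b: True, g: False}
  {g: True, b: False}


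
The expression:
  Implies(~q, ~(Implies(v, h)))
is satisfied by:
  {q: True, v: True, h: False}
  {q: True, h: False, v: False}
  {q: True, v: True, h: True}
  {q: True, h: True, v: False}
  {v: True, h: False, q: False}


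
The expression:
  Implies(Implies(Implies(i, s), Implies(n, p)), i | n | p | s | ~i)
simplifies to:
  True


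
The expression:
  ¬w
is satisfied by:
  {w: False}


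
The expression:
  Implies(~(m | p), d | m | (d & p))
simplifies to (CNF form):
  d | m | p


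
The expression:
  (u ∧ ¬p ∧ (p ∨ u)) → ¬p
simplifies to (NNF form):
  True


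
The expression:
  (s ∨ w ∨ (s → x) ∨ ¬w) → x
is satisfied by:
  {x: True}


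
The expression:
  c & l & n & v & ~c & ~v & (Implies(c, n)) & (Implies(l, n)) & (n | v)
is never true.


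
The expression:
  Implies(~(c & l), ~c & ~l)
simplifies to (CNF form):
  (c | ~c) & (c | ~l) & (l | ~c) & (l | ~l)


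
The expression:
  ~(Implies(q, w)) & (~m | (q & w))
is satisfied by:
  {q: True, w: False, m: False}


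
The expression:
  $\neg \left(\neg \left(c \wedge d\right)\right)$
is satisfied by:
  {c: True, d: True}


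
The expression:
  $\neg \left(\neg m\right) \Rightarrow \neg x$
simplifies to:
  $\neg m \vee \neg x$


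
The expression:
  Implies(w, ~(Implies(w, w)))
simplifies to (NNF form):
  ~w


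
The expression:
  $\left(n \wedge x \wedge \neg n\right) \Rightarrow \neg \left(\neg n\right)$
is always true.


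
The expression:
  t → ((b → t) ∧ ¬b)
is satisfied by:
  {t: False, b: False}
  {b: True, t: False}
  {t: True, b: False}


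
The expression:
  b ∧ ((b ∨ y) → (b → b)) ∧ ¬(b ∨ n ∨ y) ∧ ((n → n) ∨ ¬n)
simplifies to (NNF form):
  False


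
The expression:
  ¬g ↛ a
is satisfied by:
  {a: True, g: False}
  {g: False, a: False}
  {g: True, a: True}


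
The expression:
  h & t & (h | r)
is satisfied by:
  {t: True, h: True}


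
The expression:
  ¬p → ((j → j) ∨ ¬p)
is always true.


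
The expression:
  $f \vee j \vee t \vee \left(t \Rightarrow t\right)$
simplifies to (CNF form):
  $\text{True}$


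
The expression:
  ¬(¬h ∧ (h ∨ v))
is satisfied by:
  {h: True, v: False}
  {v: False, h: False}
  {v: True, h: True}


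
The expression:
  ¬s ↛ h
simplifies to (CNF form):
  h ∨ ¬s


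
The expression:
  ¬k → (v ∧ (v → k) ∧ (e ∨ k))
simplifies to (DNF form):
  k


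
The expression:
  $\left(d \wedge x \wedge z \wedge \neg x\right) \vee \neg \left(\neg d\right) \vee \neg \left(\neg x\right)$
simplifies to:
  $d \vee x$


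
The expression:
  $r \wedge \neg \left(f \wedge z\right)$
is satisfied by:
  {r: True, z: False, f: False}
  {r: True, f: True, z: False}
  {r: True, z: True, f: False}


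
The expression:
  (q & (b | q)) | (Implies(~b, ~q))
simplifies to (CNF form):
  True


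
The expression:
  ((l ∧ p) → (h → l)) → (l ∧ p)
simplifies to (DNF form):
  l ∧ p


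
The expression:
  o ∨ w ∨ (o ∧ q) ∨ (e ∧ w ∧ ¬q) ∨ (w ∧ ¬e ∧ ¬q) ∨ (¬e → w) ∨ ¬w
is always true.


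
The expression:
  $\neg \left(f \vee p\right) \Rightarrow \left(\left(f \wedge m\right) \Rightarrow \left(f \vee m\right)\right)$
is always true.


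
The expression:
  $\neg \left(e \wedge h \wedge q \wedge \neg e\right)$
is always true.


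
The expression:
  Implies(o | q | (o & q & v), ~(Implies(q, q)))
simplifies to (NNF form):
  ~o & ~q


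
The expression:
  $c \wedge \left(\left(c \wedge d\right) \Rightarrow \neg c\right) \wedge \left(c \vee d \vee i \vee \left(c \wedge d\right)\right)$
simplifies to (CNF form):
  $c \wedge \neg d$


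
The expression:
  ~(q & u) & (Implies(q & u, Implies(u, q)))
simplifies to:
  ~q | ~u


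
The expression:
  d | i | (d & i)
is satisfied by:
  {i: True, d: True}
  {i: True, d: False}
  {d: True, i: False}


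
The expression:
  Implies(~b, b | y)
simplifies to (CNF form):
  b | y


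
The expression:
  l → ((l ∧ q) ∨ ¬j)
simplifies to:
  q ∨ ¬j ∨ ¬l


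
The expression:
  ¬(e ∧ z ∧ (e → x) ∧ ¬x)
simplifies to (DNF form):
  True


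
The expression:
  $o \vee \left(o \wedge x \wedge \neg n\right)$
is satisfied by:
  {o: True}


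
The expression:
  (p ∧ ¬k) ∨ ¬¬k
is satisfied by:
  {k: True, p: True}
  {k: True, p: False}
  {p: True, k: False}


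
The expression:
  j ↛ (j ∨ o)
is never true.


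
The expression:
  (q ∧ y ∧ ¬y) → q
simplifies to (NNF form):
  True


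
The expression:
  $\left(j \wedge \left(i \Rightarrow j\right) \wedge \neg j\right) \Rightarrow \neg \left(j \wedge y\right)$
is always true.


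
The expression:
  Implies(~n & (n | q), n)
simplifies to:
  n | ~q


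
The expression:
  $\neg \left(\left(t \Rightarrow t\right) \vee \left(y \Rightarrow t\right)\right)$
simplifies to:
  $\text{False}$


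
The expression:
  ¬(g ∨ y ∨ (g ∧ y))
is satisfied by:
  {g: False, y: False}


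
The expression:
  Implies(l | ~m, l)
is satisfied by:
  {m: True, l: True}
  {m: True, l: False}
  {l: True, m: False}


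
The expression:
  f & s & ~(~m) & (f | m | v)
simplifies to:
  f & m & s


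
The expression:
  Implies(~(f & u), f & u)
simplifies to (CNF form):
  f & u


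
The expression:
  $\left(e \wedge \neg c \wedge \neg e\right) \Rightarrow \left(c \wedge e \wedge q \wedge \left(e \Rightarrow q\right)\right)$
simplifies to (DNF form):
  $\text{True}$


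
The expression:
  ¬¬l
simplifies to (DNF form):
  l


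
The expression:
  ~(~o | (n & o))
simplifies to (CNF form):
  o & ~n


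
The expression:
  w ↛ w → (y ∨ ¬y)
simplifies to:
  True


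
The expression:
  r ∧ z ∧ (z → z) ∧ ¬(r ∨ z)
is never true.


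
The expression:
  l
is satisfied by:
  {l: True}


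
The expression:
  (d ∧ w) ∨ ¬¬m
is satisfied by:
  {m: True, w: True, d: True}
  {m: True, w: True, d: False}
  {m: True, d: True, w: False}
  {m: True, d: False, w: False}
  {w: True, d: True, m: False}


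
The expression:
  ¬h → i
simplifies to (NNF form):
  h ∨ i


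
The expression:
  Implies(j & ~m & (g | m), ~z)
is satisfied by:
  {m: True, g: False, z: False, j: False}
  {j: False, g: False, m: False, z: False}
  {j: True, m: True, g: False, z: False}
  {j: True, g: False, m: False, z: False}
  {z: True, m: True, j: False, g: False}
  {z: True, j: False, g: False, m: False}
  {z: True, j: True, m: True, g: False}
  {z: True, j: True, g: False, m: False}
  {m: True, g: True, z: False, j: False}
  {g: True, z: False, m: False, j: False}
  {j: True, g: True, m: True, z: False}
  {j: True, g: True, z: False, m: False}
  {m: True, g: True, z: True, j: False}
  {g: True, z: True, j: False, m: False}
  {j: True, g: True, z: True, m: True}


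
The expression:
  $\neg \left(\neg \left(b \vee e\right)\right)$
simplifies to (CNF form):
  $b \vee e$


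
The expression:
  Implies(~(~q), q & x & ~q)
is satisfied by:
  {q: False}


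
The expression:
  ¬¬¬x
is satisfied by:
  {x: False}


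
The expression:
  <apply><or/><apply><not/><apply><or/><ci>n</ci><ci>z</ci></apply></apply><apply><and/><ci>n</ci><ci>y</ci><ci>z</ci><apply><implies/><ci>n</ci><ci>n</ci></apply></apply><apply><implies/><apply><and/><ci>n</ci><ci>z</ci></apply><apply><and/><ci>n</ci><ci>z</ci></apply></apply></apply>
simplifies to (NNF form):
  <true/>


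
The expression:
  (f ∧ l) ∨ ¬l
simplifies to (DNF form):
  f ∨ ¬l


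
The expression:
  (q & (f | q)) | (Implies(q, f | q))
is always true.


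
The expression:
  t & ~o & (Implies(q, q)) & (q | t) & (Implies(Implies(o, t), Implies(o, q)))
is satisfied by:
  {t: True, o: False}


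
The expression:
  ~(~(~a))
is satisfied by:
  {a: False}


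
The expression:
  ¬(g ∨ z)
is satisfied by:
  {g: False, z: False}


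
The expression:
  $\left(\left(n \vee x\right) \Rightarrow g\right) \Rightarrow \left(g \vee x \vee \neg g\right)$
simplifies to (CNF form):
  $\text{True}$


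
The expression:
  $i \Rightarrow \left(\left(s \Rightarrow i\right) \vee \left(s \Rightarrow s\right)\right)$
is always true.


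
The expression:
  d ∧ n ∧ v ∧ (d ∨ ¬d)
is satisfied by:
  {d: True, n: True, v: True}


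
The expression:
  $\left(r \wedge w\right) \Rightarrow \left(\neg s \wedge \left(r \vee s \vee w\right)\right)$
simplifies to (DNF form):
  $\neg r \vee \neg s \vee \neg w$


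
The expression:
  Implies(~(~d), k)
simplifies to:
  k | ~d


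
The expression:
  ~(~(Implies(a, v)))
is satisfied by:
  {v: True, a: False}
  {a: False, v: False}
  {a: True, v: True}


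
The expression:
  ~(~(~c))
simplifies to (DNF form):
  ~c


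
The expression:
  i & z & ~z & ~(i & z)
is never true.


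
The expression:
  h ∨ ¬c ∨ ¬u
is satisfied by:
  {h: True, u: False, c: False}
  {u: False, c: False, h: False}
  {h: True, c: True, u: False}
  {c: True, u: False, h: False}
  {h: True, u: True, c: False}
  {u: True, h: False, c: False}
  {h: True, c: True, u: True}


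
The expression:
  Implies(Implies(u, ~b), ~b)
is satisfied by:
  {u: True, b: False}
  {b: False, u: False}
  {b: True, u: True}


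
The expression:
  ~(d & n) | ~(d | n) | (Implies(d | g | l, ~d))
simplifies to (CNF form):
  ~d | ~n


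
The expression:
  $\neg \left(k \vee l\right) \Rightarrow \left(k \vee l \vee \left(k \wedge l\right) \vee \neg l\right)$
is always true.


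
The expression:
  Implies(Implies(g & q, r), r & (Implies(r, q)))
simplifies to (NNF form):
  q & (g | r)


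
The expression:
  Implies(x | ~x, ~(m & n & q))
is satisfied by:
  {m: False, q: False, n: False}
  {n: True, m: False, q: False}
  {q: True, m: False, n: False}
  {n: True, q: True, m: False}
  {m: True, n: False, q: False}
  {n: True, m: True, q: False}
  {q: True, m: True, n: False}


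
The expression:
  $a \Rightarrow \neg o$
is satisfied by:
  {o: False, a: False}
  {a: True, o: False}
  {o: True, a: False}


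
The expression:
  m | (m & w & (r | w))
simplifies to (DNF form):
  m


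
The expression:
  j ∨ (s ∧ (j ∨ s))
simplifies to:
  j ∨ s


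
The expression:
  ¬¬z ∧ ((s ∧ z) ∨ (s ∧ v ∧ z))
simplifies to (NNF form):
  s ∧ z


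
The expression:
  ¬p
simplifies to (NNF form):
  ¬p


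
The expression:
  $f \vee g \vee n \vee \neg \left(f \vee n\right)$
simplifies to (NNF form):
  $\text{True}$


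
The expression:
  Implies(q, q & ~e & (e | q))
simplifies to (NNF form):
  ~e | ~q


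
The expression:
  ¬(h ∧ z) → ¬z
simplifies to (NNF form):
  h ∨ ¬z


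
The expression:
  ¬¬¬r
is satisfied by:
  {r: False}


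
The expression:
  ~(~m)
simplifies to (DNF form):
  m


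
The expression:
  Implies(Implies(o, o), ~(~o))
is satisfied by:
  {o: True}


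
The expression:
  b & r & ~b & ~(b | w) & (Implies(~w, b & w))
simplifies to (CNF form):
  False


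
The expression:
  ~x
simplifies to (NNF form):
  ~x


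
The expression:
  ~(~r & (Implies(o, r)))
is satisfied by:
  {r: True, o: True}
  {r: True, o: False}
  {o: True, r: False}


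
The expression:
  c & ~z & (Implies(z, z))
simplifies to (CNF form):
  c & ~z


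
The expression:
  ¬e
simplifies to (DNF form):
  ¬e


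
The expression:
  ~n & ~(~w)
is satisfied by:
  {w: True, n: False}


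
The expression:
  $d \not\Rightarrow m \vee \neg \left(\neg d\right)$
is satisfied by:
  {d: True}


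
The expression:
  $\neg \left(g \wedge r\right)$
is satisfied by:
  {g: False, r: False}
  {r: True, g: False}
  {g: True, r: False}


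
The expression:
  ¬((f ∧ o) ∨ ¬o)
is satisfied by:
  {o: True, f: False}


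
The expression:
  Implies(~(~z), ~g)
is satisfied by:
  {g: False, z: False}
  {z: True, g: False}
  {g: True, z: False}


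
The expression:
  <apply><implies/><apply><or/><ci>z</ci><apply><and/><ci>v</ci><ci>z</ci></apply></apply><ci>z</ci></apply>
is always true.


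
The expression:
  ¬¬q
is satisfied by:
  {q: True}


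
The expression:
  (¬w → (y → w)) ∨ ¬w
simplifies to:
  True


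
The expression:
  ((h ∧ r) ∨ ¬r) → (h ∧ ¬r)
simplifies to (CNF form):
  (h ∨ r) ∧ (h ∨ ¬h) ∧ (r ∨ ¬r) ∧ (¬h ∨ ¬r)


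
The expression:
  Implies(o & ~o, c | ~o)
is always true.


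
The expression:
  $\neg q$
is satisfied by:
  {q: False}


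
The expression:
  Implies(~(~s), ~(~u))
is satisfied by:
  {u: True, s: False}
  {s: False, u: False}
  {s: True, u: True}


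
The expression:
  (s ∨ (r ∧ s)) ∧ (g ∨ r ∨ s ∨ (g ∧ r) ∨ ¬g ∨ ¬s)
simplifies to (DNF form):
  s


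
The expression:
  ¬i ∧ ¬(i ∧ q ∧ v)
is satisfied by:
  {i: False}


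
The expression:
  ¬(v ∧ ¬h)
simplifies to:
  h ∨ ¬v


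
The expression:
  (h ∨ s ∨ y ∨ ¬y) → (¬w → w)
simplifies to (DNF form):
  w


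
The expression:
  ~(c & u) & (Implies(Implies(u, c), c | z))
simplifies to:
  (c & ~u) | (u & ~c) | (z & ~c)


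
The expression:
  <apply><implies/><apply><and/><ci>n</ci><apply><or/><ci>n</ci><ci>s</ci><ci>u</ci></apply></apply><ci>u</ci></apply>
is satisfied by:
  {u: True, n: False}
  {n: False, u: False}
  {n: True, u: True}


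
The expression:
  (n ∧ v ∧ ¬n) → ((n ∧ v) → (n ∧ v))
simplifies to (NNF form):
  True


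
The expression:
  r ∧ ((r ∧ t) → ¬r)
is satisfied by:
  {r: True, t: False}


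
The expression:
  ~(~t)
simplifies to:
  t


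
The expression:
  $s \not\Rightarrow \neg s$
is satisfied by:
  {s: True}


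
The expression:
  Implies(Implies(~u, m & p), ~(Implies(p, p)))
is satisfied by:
  {u: False, p: False, m: False}
  {m: True, u: False, p: False}
  {p: True, u: False, m: False}


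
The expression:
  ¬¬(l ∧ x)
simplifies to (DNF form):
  l ∧ x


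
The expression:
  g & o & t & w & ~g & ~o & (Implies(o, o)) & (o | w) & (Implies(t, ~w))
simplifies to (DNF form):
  False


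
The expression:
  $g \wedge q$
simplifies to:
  $g \wedge q$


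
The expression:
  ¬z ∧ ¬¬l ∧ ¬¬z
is never true.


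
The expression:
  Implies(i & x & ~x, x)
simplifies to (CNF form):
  True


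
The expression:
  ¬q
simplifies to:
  ¬q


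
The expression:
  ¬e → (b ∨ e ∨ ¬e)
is always true.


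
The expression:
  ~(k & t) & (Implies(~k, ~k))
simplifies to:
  ~k | ~t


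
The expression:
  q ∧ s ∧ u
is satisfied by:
  {u: True, s: True, q: True}


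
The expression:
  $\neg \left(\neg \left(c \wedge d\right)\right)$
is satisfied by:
  {c: True, d: True}


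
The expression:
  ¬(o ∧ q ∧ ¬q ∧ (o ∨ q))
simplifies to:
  True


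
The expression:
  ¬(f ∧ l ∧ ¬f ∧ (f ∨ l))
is always true.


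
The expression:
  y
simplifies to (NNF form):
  y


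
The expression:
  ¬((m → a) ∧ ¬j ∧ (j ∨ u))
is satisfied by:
  {j: True, m: True, u: False, a: False}
  {j: True, m: False, u: False, a: False}
  {a: True, j: True, m: True, u: False}
  {a: True, j: True, m: False, u: False}
  {m: True, a: False, j: False, u: False}
  {a: False, m: False, j: False, u: False}
  {a: True, m: True, j: False, u: False}
  {a: True, m: False, j: False, u: False}
  {u: True, j: True, m: True, a: False}
  {u: True, j: True, m: False, a: False}
  {a: True, u: True, j: True, m: True}
  {a: True, u: True, j: True, m: False}
  {u: True, m: True, j: False, a: False}


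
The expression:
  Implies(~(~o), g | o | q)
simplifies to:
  True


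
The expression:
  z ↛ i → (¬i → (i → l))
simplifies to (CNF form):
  True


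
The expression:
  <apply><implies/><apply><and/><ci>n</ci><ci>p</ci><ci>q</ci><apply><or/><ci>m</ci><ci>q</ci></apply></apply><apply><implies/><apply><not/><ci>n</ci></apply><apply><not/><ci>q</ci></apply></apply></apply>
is always true.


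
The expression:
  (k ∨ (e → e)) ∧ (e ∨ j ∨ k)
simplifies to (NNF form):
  e ∨ j ∨ k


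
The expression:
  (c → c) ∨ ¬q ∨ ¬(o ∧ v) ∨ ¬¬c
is always true.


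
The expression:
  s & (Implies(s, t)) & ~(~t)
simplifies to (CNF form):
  s & t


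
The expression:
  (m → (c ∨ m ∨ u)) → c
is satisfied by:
  {c: True}


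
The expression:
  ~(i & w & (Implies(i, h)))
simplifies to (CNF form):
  ~h | ~i | ~w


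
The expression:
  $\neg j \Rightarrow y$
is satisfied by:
  {y: True, j: True}
  {y: True, j: False}
  {j: True, y: False}


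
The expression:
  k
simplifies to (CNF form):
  k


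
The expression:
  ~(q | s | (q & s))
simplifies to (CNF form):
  ~q & ~s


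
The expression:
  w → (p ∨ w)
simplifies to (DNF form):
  True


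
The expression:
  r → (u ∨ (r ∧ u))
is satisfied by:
  {u: True, r: False}
  {r: False, u: False}
  {r: True, u: True}


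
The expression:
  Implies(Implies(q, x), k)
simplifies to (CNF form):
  (k | q) & (k | ~x)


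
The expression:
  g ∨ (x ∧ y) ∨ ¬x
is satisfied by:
  {y: True, g: True, x: False}
  {y: True, g: False, x: False}
  {g: True, y: False, x: False}
  {y: False, g: False, x: False}
  {y: True, x: True, g: True}
  {y: True, x: True, g: False}
  {x: True, g: True, y: False}


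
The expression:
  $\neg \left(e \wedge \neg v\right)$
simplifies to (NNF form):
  $v \vee \neg e$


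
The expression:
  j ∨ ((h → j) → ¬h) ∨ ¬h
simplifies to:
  True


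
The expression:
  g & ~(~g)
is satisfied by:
  {g: True}


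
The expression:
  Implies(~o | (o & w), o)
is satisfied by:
  {o: True}


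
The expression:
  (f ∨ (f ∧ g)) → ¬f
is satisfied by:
  {f: False}


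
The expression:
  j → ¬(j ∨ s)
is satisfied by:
  {j: False}


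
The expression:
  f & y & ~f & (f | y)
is never true.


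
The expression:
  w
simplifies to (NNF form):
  w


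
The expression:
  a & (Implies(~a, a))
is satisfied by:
  {a: True}


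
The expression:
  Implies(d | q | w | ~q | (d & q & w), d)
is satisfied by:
  {d: True}


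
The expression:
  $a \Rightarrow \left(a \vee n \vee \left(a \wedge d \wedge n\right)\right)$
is always true.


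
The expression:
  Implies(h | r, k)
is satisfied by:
  {k: True, r: False, h: False}
  {k: True, h: True, r: False}
  {k: True, r: True, h: False}
  {k: True, h: True, r: True}
  {h: False, r: False, k: False}


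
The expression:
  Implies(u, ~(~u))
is always true.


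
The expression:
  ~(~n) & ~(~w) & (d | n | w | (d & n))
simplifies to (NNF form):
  n & w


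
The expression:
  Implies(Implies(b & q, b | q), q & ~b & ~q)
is never true.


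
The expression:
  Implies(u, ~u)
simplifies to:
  ~u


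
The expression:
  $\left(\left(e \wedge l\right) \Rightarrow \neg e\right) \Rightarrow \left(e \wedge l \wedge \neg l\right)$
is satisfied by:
  {e: True, l: True}


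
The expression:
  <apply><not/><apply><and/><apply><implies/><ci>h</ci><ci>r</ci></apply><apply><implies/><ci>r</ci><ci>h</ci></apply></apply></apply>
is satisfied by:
  {r: True, h: False}
  {h: True, r: False}


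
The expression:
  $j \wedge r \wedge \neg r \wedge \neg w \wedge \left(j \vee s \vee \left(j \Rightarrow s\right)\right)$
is never true.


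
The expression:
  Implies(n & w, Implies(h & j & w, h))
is always true.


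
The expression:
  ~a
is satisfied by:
  {a: False}


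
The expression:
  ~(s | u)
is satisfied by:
  {u: False, s: False}


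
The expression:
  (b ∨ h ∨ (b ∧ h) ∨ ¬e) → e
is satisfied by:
  {e: True}


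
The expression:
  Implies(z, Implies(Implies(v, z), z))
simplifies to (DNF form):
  True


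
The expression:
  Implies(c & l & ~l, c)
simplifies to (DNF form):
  True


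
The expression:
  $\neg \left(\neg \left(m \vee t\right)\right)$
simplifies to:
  $m \vee t$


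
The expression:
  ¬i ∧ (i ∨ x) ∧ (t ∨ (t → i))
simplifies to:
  x ∧ ¬i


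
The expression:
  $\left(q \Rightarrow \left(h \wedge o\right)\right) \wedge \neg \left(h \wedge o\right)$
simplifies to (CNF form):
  $\neg q \wedge \left(\neg h \vee \neg o\right)$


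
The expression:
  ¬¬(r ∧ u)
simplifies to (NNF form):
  r ∧ u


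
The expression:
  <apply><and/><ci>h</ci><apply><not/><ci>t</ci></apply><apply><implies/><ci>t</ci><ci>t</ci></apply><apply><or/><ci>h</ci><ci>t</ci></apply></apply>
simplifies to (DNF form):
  <apply><and/><ci>h</ci><apply><not/><ci>t</ci></apply></apply>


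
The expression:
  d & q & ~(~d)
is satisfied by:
  {d: True, q: True}


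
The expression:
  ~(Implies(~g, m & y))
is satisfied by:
  {g: False, m: False, y: False}
  {y: True, g: False, m: False}
  {m: True, g: False, y: False}


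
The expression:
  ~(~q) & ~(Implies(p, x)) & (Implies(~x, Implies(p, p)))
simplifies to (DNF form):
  p & q & ~x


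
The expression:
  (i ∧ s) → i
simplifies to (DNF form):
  True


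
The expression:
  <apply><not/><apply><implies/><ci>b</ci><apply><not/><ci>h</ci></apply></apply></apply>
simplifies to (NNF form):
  <apply><and/><ci>b</ci><ci>h</ci></apply>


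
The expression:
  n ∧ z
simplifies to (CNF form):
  n ∧ z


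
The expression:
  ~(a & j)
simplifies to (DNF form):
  ~a | ~j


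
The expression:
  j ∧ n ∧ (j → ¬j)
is never true.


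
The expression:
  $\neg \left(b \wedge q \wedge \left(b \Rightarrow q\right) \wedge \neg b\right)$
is always true.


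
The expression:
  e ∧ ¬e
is never true.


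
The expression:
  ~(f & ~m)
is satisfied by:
  {m: True, f: False}
  {f: False, m: False}
  {f: True, m: True}


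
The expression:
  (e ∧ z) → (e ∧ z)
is always true.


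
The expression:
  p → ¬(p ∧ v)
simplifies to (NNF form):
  ¬p ∨ ¬v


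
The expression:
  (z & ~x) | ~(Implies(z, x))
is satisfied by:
  {z: True, x: False}


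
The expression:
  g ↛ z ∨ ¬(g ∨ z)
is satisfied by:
  {z: False}


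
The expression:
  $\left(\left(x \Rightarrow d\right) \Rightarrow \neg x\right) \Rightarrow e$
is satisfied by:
  {x: True, e: True, d: True}
  {x: True, e: True, d: False}
  {e: True, d: True, x: False}
  {e: True, d: False, x: False}
  {x: True, d: True, e: False}


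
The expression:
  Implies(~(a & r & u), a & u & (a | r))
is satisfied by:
  {a: True, u: True}


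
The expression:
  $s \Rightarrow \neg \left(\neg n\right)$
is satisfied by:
  {n: True, s: False}
  {s: False, n: False}
  {s: True, n: True}


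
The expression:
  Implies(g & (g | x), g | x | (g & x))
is always true.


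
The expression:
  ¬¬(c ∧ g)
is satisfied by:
  {c: True, g: True}


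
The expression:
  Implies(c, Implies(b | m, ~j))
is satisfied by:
  {m: False, c: False, j: False, b: False}
  {b: True, m: False, c: False, j: False}
  {m: True, b: False, c: False, j: False}
  {b: True, m: True, c: False, j: False}
  {j: True, b: False, m: False, c: False}
  {j: True, b: True, m: False, c: False}
  {j: True, m: True, b: False, c: False}
  {j: True, b: True, m: True, c: False}
  {c: True, j: False, m: False, b: False}
  {c: True, b: True, j: False, m: False}
  {c: True, m: True, j: False, b: False}
  {b: True, c: True, m: True, j: False}
  {c: True, j: True, b: False, m: False}


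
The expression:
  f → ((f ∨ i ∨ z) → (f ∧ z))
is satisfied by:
  {z: True, f: False}
  {f: False, z: False}
  {f: True, z: True}


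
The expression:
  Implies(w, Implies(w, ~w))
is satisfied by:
  {w: False}


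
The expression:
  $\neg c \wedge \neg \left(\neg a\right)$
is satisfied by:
  {a: True, c: False}


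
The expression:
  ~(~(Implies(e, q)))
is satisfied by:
  {q: True, e: False}
  {e: False, q: False}
  {e: True, q: True}


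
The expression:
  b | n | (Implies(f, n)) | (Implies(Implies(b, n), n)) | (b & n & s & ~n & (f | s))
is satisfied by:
  {n: True, b: True, f: False}
  {n: True, b: False, f: False}
  {b: True, n: False, f: False}
  {n: False, b: False, f: False}
  {f: True, n: True, b: True}
  {f: True, n: True, b: False}
  {f: True, b: True, n: False}


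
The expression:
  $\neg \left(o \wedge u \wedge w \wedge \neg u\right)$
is always true.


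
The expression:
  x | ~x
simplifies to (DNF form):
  True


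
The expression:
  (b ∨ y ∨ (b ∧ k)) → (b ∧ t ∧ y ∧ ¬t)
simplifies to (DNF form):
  ¬b ∧ ¬y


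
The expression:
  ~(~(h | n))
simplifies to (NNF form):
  h | n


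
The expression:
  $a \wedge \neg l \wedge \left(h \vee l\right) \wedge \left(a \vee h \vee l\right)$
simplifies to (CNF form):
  $a \wedge h \wedge \neg l$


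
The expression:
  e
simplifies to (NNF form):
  e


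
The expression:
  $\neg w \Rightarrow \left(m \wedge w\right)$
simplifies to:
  $w$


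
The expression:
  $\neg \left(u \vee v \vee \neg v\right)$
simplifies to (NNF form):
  $\text{False}$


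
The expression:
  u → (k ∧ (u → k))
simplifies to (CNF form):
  k ∨ ¬u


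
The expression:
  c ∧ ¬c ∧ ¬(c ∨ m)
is never true.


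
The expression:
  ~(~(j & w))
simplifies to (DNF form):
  j & w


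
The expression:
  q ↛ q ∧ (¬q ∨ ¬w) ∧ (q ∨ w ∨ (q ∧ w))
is never true.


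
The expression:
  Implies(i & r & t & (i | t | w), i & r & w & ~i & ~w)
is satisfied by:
  {t: False, i: False, r: False}
  {r: True, t: False, i: False}
  {i: True, t: False, r: False}
  {r: True, i: True, t: False}
  {t: True, r: False, i: False}
  {r: True, t: True, i: False}
  {i: True, t: True, r: False}


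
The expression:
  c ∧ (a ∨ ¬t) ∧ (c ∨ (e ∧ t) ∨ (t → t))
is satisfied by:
  {c: True, a: True, t: False}
  {c: True, t: False, a: False}
  {c: True, a: True, t: True}


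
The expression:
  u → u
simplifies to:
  True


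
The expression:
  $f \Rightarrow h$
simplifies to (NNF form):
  $h \vee \neg f$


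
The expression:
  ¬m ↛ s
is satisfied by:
  {s: True, m: False}
  {m: False, s: False}
  {m: True, s: True}


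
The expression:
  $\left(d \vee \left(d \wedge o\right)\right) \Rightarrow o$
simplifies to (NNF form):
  $o \vee \neg d$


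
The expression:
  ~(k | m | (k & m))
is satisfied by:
  {k: False, m: False}


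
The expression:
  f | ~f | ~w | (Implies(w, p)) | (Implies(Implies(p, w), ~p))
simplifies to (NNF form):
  True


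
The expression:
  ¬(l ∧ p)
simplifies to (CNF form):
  ¬l ∨ ¬p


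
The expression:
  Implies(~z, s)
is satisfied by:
  {z: True, s: True}
  {z: True, s: False}
  {s: True, z: False}


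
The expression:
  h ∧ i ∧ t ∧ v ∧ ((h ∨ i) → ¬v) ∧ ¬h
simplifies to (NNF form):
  False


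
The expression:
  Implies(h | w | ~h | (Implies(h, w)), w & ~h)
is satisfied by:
  {w: True, h: False}


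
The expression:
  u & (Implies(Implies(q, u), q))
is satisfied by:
  {u: True, q: True}
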